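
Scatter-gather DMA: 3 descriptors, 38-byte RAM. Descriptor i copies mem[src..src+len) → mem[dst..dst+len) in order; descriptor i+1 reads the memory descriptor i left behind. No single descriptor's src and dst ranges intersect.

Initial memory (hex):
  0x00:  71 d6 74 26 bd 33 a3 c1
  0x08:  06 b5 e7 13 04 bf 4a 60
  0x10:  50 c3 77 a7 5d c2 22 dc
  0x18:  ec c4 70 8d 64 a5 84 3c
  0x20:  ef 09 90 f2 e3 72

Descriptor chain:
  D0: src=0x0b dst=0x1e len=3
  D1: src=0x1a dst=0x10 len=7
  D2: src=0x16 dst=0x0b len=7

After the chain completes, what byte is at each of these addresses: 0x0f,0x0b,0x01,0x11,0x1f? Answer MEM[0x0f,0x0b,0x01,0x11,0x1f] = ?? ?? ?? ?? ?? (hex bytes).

#0 dst[0x1e+3] := {0x13,0x04,0xbf}
#1 dst[0x10+7] := {0x70,0x8d,0x64,0xa5,0x13,0x04,0xbf}
#2 dst[0x0b+7] := {0xbf,0xdc,0xec,0xc4,0x70,0x8d,0x64}
query mem[0x0f]=0x70, mem[0x0b]=0xbf, mem[0x01]=0xd6, mem[0x11]=0x64, mem[0x1f]=0x04

MEM[0x0f,0x0b,0x01,0x11,0x1f] = 70 bf d6 64 04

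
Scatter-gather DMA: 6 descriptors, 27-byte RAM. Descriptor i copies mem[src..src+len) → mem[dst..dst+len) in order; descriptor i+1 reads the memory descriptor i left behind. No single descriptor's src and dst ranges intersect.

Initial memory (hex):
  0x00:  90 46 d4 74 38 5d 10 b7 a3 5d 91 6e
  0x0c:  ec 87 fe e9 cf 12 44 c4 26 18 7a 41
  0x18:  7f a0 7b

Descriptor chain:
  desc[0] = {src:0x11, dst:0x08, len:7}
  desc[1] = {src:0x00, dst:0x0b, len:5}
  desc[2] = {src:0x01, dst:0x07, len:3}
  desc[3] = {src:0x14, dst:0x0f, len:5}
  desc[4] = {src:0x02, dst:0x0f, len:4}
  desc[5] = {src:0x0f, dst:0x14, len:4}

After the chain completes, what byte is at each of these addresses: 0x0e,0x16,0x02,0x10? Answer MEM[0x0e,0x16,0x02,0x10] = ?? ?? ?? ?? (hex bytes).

D0: mem[0x08..0x0e] <- [12 44 c4 26 18 7a 41]
D1: mem[0x0b..0x0f] <- [90 46 d4 74 38]
D2: mem[0x07..0x09] <- [46 d4 74]
D3: mem[0x0f..0x13] <- [26 18 7a 41 7f]
D4: mem[0x0f..0x12] <- [d4 74 38 5d]
D5: mem[0x14..0x17] <- [d4 74 38 5d]
query mem[0x0e]=0x74, mem[0x16]=0x38, mem[0x02]=0xd4, mem[0x10]=0x74

MEM[0x0e,0x16,0x02,0x10] = 74 38 d4 74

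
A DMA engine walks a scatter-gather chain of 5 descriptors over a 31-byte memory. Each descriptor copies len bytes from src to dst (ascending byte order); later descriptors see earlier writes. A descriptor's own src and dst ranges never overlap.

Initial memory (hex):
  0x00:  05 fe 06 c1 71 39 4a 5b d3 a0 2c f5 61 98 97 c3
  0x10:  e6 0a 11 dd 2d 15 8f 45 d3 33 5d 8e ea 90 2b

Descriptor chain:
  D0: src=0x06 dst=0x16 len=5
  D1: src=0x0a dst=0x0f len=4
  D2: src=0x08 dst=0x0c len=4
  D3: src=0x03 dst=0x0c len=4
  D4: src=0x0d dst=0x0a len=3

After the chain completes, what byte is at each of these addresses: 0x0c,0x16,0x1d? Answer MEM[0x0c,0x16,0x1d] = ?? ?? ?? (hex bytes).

MEM[0x0c,0x16,0x1d] = 4a 4a 90

[0] 0x06->0x16 len=5 : 4a 5b d3 a0 2c
[1] 0x0a->0x0f len=4 : 2c f5 61 98
[2] 0x08->0x0c len=4 : d3 a0 2c f5
[3] 0x03->0x0c len=4 : c1 71 39 4a
[4] 0x0d->0x0a len=3 : 71 39 4a
query mem[0x0c]=0x4a, mem[0x16]=0x4a, mem[0x1d]=0x90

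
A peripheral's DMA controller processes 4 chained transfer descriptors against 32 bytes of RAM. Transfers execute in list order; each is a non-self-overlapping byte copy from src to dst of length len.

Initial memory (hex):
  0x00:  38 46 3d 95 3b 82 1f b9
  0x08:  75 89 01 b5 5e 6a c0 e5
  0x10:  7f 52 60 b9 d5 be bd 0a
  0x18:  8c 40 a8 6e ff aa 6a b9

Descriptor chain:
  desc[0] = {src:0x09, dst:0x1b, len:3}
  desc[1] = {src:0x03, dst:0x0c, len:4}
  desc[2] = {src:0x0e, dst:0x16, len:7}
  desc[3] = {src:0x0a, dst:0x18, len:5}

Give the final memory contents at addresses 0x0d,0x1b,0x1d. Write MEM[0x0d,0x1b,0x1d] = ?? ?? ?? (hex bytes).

MEM[0x0d,0x1b,0x1d] = 3b 3b b5

D0: mem[0x1b..0x1d] <- [89 01 b5]
D1: mem[0x0c..0x0f] <- [95 3b 82 1f]
D2: mem[0x16..0x1c] <- [82 1f 7f 52 60 b9 d5]
D3: mem[0x18..0x1c] <- [01 b5 95 3b 82]
query mem[0x0d]=0x3b, mem[0x1b]=0x3b, mem[0x1d]=0xb5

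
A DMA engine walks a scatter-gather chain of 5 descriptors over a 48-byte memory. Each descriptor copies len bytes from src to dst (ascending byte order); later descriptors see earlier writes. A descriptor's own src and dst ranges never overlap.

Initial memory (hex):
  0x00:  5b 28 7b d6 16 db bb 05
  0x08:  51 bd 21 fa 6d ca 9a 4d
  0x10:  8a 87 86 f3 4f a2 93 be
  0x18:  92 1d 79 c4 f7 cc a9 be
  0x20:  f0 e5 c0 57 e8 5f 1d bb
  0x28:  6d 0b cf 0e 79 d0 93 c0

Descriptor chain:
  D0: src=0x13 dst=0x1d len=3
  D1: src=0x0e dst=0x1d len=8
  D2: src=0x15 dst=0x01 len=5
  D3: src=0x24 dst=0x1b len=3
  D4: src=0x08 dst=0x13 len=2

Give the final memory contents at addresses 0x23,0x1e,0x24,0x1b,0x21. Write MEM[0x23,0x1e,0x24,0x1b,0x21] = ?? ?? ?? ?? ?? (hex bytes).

MEM[0x23,0x1e,0x24,0x1b,0x21] = 4f 4d a2 a2 86

#0 dst[0x1d+3] := {0xf3,0x4f,0xa2}
#1 dst[0x1d+8] := {0x9a,0x4d,0x8a,0x87,0x86,0xf3,0x4f,0xa2}
#2 dst[0x01+5] := {0xa2,0x93,0xbe,0x92,0x1d}
#3 dst[0x1b+3] := {0xa2,0x5f,0x1d}
#4 dst[0x13+2] := {0x51,0xbd}
query mem[0x23]=0x4f, mem[0x1e]=0x4d, mem[0x24]=0xa2, mem[0x1b]=0xa2, mem[0x21]=0x86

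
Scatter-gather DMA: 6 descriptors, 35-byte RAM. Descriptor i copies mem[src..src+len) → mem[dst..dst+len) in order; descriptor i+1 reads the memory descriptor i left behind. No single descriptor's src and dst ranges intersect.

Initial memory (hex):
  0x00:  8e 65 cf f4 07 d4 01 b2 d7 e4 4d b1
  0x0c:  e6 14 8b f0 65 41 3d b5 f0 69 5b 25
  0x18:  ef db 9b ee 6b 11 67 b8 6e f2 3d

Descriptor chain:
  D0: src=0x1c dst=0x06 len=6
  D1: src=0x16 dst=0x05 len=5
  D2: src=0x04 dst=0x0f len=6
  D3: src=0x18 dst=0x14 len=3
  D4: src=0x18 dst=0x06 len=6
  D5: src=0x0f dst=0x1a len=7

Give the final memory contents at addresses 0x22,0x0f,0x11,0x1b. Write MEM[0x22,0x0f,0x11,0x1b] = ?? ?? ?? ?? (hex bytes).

#0 dst[0x06+6] := {0x6b,0x11,0x67,0xb8,0x6e,0xf2}
#1 dst[0x05+5] := {0x5b,0x25,0xef,0xdb,0x9b}
#2 dst[0x0f+6] := {0x07,0x5b,0x25,0xef,0xdb,0x9b}
#3 dst[0x14+3] := {0xef,0xdb,0x9b}
#4 dst[0x06+6] := {0xef,0xdb,0x9b,0xee,0x6b,0x11}
#5 dst[0x1a+7] := {0x07,0x5b,0x25,0xef,0xdb,0xef,0xdb}
query mem[0x22]=0x3d, mem[0x0f]=0x07, mem[0x11]=0x25, mem[0x1b]=0x5b

MEM[0x22,0x0f,0x11,0x1b] = 3d 07 25 5b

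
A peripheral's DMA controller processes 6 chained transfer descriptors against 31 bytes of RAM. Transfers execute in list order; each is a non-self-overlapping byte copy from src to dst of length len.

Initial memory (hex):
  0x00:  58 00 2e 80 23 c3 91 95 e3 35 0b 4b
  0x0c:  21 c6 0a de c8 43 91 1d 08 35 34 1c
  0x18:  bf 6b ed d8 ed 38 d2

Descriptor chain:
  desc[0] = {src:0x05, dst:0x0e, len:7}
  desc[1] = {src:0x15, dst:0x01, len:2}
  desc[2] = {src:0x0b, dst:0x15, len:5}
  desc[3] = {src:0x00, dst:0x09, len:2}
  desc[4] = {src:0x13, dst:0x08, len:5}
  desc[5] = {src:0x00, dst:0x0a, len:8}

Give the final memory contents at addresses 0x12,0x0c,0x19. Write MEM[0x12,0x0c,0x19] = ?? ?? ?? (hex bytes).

  after D0: wrote 7B at 0x0e = c39195e3350b4b
  after D1: wrote 2B at 0x01 = 3534
  after D2: wrote 5B at 0x15 = 4b21c6c391
  after D3: wrote 2B at 0x09 = 5835
  after D4: wrote 5B at 0x08 = 0b4b4b21c6
  after D5: wrote 8B at 0x0a = 5835348023c39195
query mem[0x12]=0x35, mem[0x0c]=0x34, mem[0x19]=0x91

MEM[0x12,0x0c,0x19] = 35 34 91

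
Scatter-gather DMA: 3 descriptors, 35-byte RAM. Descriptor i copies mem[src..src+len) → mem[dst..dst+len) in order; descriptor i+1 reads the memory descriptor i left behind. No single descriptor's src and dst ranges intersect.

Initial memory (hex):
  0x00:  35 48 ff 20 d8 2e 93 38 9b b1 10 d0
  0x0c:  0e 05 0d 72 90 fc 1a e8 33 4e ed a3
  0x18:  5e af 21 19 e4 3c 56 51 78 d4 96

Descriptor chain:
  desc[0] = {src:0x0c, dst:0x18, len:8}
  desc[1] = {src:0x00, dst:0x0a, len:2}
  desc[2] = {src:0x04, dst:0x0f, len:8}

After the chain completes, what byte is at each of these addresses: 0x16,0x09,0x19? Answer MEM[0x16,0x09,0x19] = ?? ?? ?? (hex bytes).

[0] 0x0c->0x18 len=8 : 0e 05 0d 72 90 fc 1a e8
[1] 0x00->0x0a len=2 : 35 48
[2] 0x04->0x0f len=8 : d8 2e 93 38 9b b1 35 48
query mem[0x16]=0x48, mem[0x09]=0xb1, mem[0x19]=0x05

MEM[0x16,0x09,0x19] = 48 b1 05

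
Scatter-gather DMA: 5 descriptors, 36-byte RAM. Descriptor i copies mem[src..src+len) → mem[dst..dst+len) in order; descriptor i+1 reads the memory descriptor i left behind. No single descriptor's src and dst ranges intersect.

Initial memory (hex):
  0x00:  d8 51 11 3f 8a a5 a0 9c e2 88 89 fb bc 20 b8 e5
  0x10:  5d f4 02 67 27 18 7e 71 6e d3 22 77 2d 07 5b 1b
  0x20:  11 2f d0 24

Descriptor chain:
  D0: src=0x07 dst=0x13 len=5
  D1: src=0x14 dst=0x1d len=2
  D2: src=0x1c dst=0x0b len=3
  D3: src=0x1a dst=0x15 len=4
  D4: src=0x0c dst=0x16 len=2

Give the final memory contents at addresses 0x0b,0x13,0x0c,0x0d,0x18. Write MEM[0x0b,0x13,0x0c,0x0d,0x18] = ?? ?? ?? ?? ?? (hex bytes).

MEM[0x0b,0x13,0x0c,0x0d,0x18] = 2d 9c e2 88 e2

D0: mem[0x13..0x17] <- [9c e2 88 89 fb]
D1: mem[0x1d..0x1e] <- [e2 88]
D2: mem[0x0b..0x0d] <- [2d e2 88]
D3: mem[0x15..0x18] <- [22 77 2d e2]
D4: mem[0x16..0x17] <- [e2 88]
query mem[0x0b]=0x2d, mem[0x13]=0x9c, mem[0x0c]=0xe2, mem[0x0d]=0x88, mem[0x18]=0xe2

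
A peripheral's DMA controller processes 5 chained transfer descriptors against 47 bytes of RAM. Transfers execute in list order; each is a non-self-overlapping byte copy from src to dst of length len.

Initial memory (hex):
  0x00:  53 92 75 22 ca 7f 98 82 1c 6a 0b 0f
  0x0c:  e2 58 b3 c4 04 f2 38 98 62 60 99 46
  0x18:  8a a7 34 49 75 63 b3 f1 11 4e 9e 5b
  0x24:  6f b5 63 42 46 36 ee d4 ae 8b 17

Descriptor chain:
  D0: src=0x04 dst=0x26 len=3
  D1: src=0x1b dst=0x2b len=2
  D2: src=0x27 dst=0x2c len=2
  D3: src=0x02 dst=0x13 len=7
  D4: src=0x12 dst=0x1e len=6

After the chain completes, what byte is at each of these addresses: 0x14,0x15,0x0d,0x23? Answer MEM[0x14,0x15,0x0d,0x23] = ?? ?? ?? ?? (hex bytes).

#0 dst[0x26+3] := {0xca,0x7f,0x98}
#1 dst[0x2b+2] := {0x49,0x75}
#2 dst[0x2c+2] := {0x7f,0x98}
#3 dst[0x13+7] := {0x75,0x22,0xca,0x7f,0x98,0x82,0x1c}
#4 dst[0x1e+6] := {0x38,0x75,0x22,0xca,0x7f,0x98}
query mem[0x14]=0x22, mem[0x15]=0xca, mem[0x0d]=0x58, mem[0x23]=0x98

MEM[0x14,0x15,0x0d,0x23] = 22 ca 58 98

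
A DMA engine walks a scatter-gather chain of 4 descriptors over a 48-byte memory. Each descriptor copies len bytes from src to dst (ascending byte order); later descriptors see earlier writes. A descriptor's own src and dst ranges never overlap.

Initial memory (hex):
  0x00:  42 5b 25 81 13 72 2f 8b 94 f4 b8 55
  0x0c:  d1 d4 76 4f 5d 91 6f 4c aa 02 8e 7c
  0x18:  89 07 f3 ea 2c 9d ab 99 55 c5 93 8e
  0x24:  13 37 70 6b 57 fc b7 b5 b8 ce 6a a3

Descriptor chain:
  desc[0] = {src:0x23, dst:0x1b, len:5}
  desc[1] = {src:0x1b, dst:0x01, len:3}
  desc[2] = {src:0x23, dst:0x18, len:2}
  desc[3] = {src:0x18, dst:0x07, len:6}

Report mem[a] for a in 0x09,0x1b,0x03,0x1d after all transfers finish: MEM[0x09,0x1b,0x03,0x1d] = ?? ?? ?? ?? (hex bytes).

MEM[0x09,0x1b,0x03,0x1d] = f3 8e 37 37

[0] 0x23->0x1b len=5 : 8e 13 37 70 6b
[1] 0x1b->0x01 len=3 : 8e 13 37
[2] 0x23->0x18 len=2 : 8e 13
[3] 0x18->0x07 len=6 : 8e 13 f3 8e 13 37
query mem[0x09]=0xf3, mem[0x1b]=0x8e, mem[0x03]=0x37, mem[0x1d]=0x37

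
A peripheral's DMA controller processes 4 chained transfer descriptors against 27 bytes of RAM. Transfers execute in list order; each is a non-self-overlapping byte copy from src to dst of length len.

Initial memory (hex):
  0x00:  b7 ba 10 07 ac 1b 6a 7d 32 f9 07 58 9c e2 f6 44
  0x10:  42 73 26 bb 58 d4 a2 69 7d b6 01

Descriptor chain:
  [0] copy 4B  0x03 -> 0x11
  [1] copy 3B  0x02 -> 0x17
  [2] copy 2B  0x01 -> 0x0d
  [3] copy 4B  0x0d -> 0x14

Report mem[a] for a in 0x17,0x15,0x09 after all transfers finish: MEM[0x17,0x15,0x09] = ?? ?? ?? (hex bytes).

MEM[0x17,0x15,0x09] = 42 10 f9

#0 dst[0x11+4] := {0x07,0xac,0x1b,0x6a}
#1 dst[0x17+3] := {0x10,0x07,0xac}
#2 dst[0x0d+2] := {0xba,0x10}
#3 dst[0x14+4] := {0xba,0x10,0x44,0x42}
query mem[0x17]=0x42, mem[0x15]=0x10, mem[0x09]=0xf9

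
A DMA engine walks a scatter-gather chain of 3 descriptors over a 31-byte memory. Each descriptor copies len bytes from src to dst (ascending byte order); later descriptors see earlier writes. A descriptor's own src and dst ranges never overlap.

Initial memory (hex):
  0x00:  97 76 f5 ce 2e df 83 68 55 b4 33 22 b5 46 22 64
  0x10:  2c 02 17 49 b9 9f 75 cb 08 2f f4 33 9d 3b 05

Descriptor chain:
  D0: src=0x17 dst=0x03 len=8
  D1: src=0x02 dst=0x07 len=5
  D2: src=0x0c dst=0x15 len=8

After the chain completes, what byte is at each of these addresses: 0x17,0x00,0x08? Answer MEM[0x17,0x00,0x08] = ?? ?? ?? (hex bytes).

#0 dst[0x03+8] := {0xcb,0x08,0x2f,0xf4,0x33,0x9d,0x3b,0x05}
#1 dst[0x07+5] := {0xf5,0xcb,0x08,0x2f,0xf4}
#2 dst[0x15+8] := {0xb5,0x46,0x22,0x64,0x2c,0x02,0x17,0x49}
query mem[0x17]=0x22, mem[0x00]=0x97, mem[0x08]=0xcb

MEM[0x17,0x00,0x08] = 22 97 cb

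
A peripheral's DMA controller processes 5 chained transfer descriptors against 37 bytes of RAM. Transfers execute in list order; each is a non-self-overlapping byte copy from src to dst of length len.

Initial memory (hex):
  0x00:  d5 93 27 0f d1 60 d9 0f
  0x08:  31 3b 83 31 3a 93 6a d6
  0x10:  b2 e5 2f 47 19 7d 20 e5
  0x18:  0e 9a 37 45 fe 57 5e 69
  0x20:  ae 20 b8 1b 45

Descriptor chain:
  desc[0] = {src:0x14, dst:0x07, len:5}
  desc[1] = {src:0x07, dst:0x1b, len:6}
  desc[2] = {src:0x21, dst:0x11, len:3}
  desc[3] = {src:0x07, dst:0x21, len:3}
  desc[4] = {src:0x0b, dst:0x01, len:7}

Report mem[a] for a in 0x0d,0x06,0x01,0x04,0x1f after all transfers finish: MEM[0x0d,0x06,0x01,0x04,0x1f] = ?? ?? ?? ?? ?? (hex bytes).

[0] 0x14->0x07 len=5 : 19 7d 20 e5 0e
[1] 0x07->0x1b len=6 : 19 7d 20 e5 0e 3a
[2] 0x21->0x11 len=3 : 20 b8 1b
[3] 0x07->0x21 len=3 : 19 7d 20
[4] 0x0b->0x01 len=7 : 0e 3a 93 6a d6 b2 20
query mem[0x0d]=0x93, mem[0x06]=0xb2, mem[0x01]=0x0e, mem[0x04]=0x6a, mem[0x1f]=0x0e

MEM[0x0d,0x06,0x01,0x04,0x1f] = 93 b2 0e 6a 0e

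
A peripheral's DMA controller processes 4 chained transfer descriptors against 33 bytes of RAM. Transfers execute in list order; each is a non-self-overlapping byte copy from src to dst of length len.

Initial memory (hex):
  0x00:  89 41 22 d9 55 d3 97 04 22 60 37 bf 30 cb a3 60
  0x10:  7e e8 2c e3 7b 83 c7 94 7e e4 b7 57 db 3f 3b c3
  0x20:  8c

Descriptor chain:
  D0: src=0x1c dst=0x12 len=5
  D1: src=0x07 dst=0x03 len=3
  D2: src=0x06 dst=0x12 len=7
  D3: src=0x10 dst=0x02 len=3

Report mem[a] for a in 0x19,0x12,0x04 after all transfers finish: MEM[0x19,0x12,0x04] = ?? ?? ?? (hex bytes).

[0] 0x1c->0x12 len=5 : db 3f 3b c3 8c
[1] 0x07->0x03 len=3 : 04 22 60
[2] 0x06->0x12 len=7 : 97 04 22 60 37 bf 30
[3] 0x10->0x02 len=3 : 7e e8 97
query mem[0x19]=0xe4, mem[0x12]=0x97, mem[0x04]=0x97

MEM[0x19,0x12,0x04] = e4 97 97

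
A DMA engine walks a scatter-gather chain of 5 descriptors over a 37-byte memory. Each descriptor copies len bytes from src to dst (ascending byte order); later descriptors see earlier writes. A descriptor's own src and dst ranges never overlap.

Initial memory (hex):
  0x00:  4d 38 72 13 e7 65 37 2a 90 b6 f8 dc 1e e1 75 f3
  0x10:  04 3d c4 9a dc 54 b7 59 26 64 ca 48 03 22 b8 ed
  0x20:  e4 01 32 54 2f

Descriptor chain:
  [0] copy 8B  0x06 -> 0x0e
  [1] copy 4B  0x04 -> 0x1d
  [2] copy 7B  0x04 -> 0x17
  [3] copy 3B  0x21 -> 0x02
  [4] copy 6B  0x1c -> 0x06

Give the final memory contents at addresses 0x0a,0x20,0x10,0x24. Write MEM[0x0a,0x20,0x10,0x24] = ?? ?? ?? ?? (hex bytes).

MEM[0x0a,0x20,0x10,0x24] = 2a 2a 90 2f

[0] 0x06->0x0e len=8 : 37 2a 90 b6 f8 dc 1e e1
[1] 0x04->0x1d len=4 : e7 65 37 2a
[2] 0x04->0x17 len=7 : e7 65 37 2a 90 b6 f8
[3] 0x21->0x02 len=3 : 01 32 54
[4] 0x1c->0x06 len=6 : b6 f8 65 37 2a 01
query mem[0x0a]=0x2a, mem[0x20]=0x2a, mem[0x10]=0x90, mem[0x24]=0x2f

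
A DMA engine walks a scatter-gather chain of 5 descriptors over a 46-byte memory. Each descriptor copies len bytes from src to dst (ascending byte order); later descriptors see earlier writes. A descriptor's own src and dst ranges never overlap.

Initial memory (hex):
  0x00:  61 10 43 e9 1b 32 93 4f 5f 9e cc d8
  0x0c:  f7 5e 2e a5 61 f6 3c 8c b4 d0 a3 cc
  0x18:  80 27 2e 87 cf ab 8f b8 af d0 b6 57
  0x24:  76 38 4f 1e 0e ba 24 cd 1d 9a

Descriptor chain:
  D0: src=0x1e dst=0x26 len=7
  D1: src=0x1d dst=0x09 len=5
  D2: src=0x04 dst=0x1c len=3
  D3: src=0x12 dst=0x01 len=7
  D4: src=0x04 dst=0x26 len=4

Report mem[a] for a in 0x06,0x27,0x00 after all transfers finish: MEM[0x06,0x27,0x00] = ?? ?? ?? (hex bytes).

D0: mem[0x26..0x2c] <- [8f b8 af d0 b6 57 76]
D1: mem[0x09..0x0d] <- [ab 8f b8 af d0]
D2: mem[0x1c..0x1e] <- [1b 32 93]
D3: mem[0x01..0x07] <- [3c 8c b4 d0 a3 cc 80]
D4: mem[0x26..0x29] <- [d0 a3 cc 80]
query mem[0x06]=0xcc, mem[0x27]=0xa3, mem[0x00]=0x61

MEM[0x06,0x27,0x00] = cc a3 61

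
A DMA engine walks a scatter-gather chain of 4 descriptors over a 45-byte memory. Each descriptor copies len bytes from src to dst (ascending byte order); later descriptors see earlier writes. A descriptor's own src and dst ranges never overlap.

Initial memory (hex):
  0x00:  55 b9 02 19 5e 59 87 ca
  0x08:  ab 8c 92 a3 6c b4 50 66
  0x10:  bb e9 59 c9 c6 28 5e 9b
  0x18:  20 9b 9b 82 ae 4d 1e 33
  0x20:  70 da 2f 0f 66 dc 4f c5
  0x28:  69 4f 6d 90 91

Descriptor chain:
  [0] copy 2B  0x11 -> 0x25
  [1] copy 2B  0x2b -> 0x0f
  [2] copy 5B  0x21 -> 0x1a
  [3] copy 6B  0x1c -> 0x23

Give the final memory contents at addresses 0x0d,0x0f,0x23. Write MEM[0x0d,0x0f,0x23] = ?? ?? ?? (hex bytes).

  after D0: wrote 2B at 0x25 = e959
  after D1: wrote 2B at 0x0f = 9091
  after D2: wrote 5B at 0x1a = da2f0f66e9
  after D3: wrote 6B at 0x23 = 0f66e93370da
query mem[0x0d]=0xb4, mem[0x0f]=0x90, mem[0x23]=0x0f

MEM[0x0d,0x0f,0x23] = b4 90 0f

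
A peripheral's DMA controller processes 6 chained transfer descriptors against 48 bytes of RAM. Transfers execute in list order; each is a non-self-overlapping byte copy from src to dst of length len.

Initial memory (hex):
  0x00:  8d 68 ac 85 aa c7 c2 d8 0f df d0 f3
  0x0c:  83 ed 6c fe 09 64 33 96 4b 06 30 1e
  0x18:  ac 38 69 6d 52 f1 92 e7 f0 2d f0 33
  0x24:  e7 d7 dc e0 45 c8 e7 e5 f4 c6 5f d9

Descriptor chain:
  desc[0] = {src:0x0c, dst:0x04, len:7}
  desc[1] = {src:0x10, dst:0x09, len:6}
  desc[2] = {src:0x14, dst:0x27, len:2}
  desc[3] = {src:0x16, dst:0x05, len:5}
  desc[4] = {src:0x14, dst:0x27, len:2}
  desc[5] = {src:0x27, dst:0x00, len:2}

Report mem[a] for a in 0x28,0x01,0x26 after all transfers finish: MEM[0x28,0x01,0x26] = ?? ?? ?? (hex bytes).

  after D0: wrote 7B at 0x04 = 83ed6cfe096433
  after D1: wrote 6B at 0x09 = 096433964b06
  after D2: wrote 2B at 0x27 = 4b06
  after D3: wrote 5B at 0x05 = 301eac3869
  after D4: wrote 2B at 0x27 = 4b06
  after D5: wrote 2B at 0x00 = 4b06
query mem[0x28]=0x06, mem[0x01]=0x06, mem[0x26]=0xdc

MEM[0x28,0x01,0x26] = 06 06 dc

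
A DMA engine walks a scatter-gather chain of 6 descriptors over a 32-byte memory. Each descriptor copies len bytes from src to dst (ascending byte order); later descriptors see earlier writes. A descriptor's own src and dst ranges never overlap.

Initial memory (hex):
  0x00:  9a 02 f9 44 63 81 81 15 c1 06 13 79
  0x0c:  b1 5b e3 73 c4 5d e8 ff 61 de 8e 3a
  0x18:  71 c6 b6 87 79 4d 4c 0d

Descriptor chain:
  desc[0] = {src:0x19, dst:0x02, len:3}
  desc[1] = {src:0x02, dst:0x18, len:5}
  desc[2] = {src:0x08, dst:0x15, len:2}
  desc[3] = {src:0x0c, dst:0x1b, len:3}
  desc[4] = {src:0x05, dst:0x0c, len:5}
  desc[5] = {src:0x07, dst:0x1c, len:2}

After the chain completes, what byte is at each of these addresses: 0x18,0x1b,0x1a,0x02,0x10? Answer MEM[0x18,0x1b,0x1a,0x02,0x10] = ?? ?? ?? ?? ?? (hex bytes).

  after D0: wrote 3B at 0x02 = c6b687
  after D1: wrote 5B at 0x18 = c6b6878181
  after D2: wrote 2B at 0x15 = c106
  after D3: wrote 3B at 0x1b = b15be3
  after D4: wrote 5B at 0x0c = 818115c106
  after D5: wrote 2B at 0x1c = 15c1
query mem[0x18]=0xc6, mem[0x1b]=0xb1, mem[0x1a]=0x87, mem[0x02]=0xc6, mem[0x10]=0x06

MEM[0x18,0x1b,0x1a,0x02,0x10] = c6 b1 87 c6 06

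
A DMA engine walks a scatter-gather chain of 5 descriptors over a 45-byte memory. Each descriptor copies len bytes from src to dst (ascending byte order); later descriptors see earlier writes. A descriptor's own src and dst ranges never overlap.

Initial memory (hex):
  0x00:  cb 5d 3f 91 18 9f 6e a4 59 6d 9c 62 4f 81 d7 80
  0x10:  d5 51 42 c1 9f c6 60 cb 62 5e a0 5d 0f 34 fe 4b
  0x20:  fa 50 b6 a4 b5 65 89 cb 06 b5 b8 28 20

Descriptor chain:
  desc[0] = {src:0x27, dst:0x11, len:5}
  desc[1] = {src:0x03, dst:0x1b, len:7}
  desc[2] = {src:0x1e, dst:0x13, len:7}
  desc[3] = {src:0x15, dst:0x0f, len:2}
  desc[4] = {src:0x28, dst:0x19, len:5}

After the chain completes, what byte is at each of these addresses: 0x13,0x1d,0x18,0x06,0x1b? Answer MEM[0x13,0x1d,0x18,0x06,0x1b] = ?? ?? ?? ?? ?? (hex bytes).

[0] 0x27->0x11 len=5 : cb 06 b5 b8 28
[1] 0x03->0x1b len=7 : 91 18 9f 6e a4 59 6d
[2] 0x1e->0x13 len=7 : 6e a4 59 6d b6 a4 b5
[3] 0x15->0x0f len=2 : 59 6d
[4] 0x28->0x19 len=5 : 06 b5 b8 28 20
query mem[0x13]=0x6e, mem[0x1d]=0x20, mem[0x18]=0xa4, mem[0x06]=0x6e, mem[0x1b]=0xb8

MEM[0x13,0x1d,0x18,0x06,0x1b] = 6e 20 a4 6e b8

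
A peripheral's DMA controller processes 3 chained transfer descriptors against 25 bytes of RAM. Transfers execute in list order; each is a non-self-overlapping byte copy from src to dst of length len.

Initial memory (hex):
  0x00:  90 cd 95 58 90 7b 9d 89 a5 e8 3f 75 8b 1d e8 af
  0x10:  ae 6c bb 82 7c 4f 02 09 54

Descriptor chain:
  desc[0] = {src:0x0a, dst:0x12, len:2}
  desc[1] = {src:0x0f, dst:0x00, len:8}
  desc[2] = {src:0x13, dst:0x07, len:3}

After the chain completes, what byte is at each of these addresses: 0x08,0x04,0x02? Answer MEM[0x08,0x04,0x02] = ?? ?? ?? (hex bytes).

D0: mem[0x12..0x13] <- [3f 75]
D1: mem[0x00..0x07] <- [af ae 6c 3f 75 7c 4f 02]
D2: mem[0x07..0x09] <- [75 7c 4f]
query mem[0x08]=0x7c, mem[0x04]=0x75, mem[0x02]=0x6c

MEM[0x08,0x04,0x02] = 7c 75 6c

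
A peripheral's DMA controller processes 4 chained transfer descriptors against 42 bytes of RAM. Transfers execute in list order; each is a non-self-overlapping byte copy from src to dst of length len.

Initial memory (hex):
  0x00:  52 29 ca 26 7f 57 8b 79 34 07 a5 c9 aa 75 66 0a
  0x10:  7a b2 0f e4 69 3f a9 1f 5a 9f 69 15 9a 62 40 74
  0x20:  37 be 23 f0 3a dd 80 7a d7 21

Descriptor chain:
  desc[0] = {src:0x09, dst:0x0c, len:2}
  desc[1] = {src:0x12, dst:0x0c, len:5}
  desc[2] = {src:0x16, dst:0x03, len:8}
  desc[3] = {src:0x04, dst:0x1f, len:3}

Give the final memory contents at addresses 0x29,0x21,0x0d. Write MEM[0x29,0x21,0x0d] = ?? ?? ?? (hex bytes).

MEM[0x29,0x21,0x0d] = 21 9f e4

  after D0: wrote 2B at 0x0c = 07a5
  after D1: wrote 5B at 0x0c = 0fe4693fa9
  after D2: wrote 8B at 0x03 = a91f5a9f69159a62
  after D3: wrote 3B at 0x1f = 1f5a9f
query mem[0x29]=0x21, mem[0x21]=0x9f, mem[0x0d]=0xe4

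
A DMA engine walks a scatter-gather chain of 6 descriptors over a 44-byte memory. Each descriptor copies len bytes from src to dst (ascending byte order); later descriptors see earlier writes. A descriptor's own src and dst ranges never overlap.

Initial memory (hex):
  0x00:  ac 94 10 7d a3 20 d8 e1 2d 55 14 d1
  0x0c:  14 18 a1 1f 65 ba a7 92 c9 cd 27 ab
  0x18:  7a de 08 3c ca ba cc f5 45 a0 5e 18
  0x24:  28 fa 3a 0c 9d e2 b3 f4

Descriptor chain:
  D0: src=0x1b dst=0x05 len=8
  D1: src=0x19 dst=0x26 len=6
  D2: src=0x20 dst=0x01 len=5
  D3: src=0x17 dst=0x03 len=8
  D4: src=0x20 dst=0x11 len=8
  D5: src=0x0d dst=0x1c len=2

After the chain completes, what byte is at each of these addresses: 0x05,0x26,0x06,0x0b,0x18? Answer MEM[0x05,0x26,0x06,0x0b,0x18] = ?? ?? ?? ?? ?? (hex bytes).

[0] 0x1b->0x05 len=8 : 3c ca ba cc f5 45 a0 5e
[1] 0x19->0x26 len=6 : de 08 3c ca ba cc
[2] 0x20->0x01 len=5 : 45 a0 5e 18 28
[3] 0x17->0x03 len=8 : ab 7a de 08 3c ca ba cc
[4] 0x20->0x11 len=8 : 45 a0 5e 18 28 fa de 08
[5] 0x0d->0x1c len=2 : 18 a1
query mem[0x05]=0xde, mem[0x26]=0xde, mem[0x06]=0x08, mem[0x0b]=0xa0, mem[0x18]=0x08

MEM[0x05,0x26,0x06,0x0b,0x18] = de de 08 a0 08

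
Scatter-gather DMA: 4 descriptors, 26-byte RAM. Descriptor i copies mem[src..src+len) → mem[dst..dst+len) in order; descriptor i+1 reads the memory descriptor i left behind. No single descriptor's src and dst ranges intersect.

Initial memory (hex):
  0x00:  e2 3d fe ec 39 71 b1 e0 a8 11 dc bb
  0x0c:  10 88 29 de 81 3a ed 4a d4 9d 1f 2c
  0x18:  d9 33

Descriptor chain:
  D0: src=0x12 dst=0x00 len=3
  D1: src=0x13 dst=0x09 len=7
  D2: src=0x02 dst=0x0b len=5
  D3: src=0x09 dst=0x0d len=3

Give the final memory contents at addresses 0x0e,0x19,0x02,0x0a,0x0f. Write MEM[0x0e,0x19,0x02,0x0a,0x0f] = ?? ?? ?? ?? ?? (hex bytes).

#0 dst[0x00+3] := {0xed,0x4a,0xd4}
#1 dst[0x09+7] := {0x4a,0xd4,0x9d,0x1f,0x2c,0xd9,0x33}
#2 dst[0x0b+5] := {0xd4,0xec,0x39,0x71,0xb1}
#3 dst[0x0d+3] := {0x4a,0xd4,0xd4}
query mem[0x0e]=0xd4, mem[0x19]=0x33, mem[0x02]=0xd4, mem[0x0a]=0xd4, mem[0x0f]=0xd4

MEM[0x0e,0x19,0x02,0x0a,0x0f] = d4 33 d4 d4 d4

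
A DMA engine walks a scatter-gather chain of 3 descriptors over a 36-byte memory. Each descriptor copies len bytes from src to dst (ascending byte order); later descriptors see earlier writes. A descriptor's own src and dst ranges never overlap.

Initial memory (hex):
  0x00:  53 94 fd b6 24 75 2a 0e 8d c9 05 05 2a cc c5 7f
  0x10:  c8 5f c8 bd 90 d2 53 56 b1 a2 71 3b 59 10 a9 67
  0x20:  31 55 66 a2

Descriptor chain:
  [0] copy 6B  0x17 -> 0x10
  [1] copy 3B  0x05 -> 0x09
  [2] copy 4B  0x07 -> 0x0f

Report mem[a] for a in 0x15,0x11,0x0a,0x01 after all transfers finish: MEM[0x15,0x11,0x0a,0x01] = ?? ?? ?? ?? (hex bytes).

MEM[0x15,0x11,0x0a,0x01] = 59 75 2a 94

  after D0: wrote 6B at 0x10 = 56b1a2713b59
  after D1: wrote 3B at 0x09 = 752a0e
  after D2: wrote 4B at 0x0f = 0e8d752a
query mem[0x15]=0x59, mem[0x11]=0x75, mem[0x0a]=0x2a, mem[0x01]=0x94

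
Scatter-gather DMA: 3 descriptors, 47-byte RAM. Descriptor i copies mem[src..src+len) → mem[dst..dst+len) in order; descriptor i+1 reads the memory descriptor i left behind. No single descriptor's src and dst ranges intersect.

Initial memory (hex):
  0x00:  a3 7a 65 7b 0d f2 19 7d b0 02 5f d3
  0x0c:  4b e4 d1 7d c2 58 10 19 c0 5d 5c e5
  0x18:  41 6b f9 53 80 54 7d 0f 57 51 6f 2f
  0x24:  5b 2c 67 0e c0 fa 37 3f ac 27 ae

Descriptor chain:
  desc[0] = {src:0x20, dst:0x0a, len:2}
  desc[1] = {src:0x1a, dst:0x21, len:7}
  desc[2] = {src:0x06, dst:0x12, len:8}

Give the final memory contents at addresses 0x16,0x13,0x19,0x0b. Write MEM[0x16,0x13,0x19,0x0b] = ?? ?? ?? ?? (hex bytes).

MEM[0x16,0x13,0x19,0x0b] = 57 7d e4 51

[0] 0x20->0x0a len=2 : 57 51
[1] 0x1a->0x21 len=7 : f9 53 80 54 7d 0f 57
[2] 0x06->0x12 len=8 : 19 7d b0 02 57 51 4b e4
query mem[0x16]=0x57, mem[0x13]=0x7d, mem[0x19]=0xe4, mem[0x0b]=0x51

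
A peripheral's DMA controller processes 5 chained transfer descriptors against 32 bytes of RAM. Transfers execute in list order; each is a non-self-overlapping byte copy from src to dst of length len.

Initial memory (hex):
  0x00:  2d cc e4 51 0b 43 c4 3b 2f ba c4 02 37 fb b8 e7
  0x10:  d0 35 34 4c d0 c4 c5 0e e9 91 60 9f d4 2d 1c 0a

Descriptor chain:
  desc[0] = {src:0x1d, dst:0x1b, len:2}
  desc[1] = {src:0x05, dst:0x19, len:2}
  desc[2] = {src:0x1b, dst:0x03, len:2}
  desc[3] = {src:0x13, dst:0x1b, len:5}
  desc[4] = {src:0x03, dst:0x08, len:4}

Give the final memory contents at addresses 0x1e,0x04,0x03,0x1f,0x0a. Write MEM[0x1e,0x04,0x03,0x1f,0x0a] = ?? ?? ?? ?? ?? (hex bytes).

MEM[0x1e,0x04,0x03,0x1f,0x0a] = c5 1c 2d 0e 43

[0] 0x1d->0x1b len=2 : 2d 1c
[1] 0x05->0x19 len=2 : 43 c4
[2] 0x1b->0x03 len=2 : 2d 1c
[3] 0x13->0x1b len=5 : 4c d0 c4 c5 0e
[4] 0x03->0x08 len=4 : 2d 1c 43 c4
query mem[0x1e]=0xc5, mem[0x04]=0x1c, mem[0x03]=0x2d, mem[0x1f]=0x0e, mem[0x0a]=0x43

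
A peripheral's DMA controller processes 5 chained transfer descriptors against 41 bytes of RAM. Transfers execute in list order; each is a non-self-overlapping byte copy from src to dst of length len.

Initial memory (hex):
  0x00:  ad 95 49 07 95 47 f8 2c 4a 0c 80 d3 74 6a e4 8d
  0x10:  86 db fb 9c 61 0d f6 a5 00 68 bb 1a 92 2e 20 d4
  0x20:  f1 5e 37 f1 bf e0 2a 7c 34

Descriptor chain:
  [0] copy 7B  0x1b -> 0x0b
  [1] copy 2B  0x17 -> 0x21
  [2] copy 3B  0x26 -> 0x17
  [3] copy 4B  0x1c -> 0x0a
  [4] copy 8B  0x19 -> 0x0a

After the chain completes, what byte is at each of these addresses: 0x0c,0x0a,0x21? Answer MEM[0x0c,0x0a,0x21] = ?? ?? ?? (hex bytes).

  after D0: wrote 7B at 0x0b = 1a922e20d4f15e
  after D1: wrote 2B at 0x21 = a500
  after D2: wrote 3B at 0x17 = 2a7c34
  after D3: wrote 4B at 0x0a = 922e20d4
  after D4: wrote 8B at 0x0a = 34bb1a922e20d4f1
query mem[0x0c]=0x1a, mem[0x0a]=0x34, mem[0x21]=0xa5

MEM[0x0c,0x0a,0x21] = 1a 34 a5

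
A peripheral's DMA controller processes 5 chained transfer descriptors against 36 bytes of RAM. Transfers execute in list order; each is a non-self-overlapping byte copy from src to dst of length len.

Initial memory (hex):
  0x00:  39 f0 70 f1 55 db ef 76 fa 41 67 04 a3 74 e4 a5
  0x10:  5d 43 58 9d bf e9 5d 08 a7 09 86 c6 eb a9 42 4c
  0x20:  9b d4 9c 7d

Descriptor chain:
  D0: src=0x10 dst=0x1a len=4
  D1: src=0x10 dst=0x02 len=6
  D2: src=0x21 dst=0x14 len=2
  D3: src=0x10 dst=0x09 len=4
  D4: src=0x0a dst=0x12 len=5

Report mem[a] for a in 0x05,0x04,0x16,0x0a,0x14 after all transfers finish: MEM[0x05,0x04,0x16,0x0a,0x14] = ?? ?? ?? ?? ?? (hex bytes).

MEM[0x05,0x04,0x16,0x0a,0x14] = 9d 58 e4 43 9d

#0 dst[0x1a+4] := {0x5d,0x43,0x58,0x9d}
#1 dst[0x02+6] := {0x5d,0x43,0x58,0x9d,0xbf,0xe9}
#2 dst[0x14+2] := {0xd4,0x9c}
#3 dst[0x09+4] := {0x5d,0x43,0x58,0x9d}
#4 dst[0x12+5] := {0x43,0x58,0x9d,0x74,0xe4}
query mem[0x05]=0x9d, mem[0x04]=0x58, mem[0x16]=0xe4, mem[0x0a]=0x43, mem[0x14]=0x9d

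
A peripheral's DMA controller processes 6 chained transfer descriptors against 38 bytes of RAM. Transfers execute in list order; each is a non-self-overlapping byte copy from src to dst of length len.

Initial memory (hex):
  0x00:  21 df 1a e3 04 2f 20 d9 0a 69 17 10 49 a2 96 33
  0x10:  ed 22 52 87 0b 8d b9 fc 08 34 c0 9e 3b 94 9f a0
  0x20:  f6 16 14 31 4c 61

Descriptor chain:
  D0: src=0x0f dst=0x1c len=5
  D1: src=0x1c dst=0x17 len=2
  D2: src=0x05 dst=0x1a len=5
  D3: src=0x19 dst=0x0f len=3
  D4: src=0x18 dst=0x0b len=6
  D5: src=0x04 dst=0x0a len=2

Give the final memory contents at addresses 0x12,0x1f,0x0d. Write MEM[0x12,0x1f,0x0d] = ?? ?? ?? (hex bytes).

[0] 0x0f->0x1c len=5 : 33 ed 22 52 87
[1] 0x1c->0x17 len=2 : 33 ed
[2] 0x05->0x1a len=5 : 2f 20 d9 0a 69
[3] 0x19->0x0f len=3 : 34 2f 20
[4] 0x18->0x0b len=6 : ed 34 2f 20 d9 0a
[5] 0x04->0x0a len=2 : 04 2f
query mem[0x12]=0x52, mem[0x1f]=0x52, mem[0x0d]=0x2f

MEM[0x12,0x1f,0x0d] = 52 52 2f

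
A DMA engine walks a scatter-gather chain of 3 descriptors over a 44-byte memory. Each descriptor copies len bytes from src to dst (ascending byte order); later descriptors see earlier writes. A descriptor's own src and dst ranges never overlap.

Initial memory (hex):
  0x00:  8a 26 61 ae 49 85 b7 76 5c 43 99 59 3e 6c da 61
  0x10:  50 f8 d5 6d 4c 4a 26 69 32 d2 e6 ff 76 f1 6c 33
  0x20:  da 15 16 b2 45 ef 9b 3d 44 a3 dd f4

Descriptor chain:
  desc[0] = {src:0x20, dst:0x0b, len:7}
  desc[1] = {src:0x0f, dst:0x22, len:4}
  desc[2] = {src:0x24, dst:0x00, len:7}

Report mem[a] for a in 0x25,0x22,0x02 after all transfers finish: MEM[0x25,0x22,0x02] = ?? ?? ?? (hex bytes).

MEM[0x25,0x22,0x02] = d5 45 9b

[0] 0x20->0x0b len=7 : da 15 16 b2 45 ef 9b
[1] 0x0f->0x22 len=4 : 45 ef 9b d5
[2] 0x24->0x00 len=7 : 9b d5 9b 3d 44 a3 dd
query mem[0x25]=0xd5, mem[0x22]=0x45, mem[0x02]=0x9b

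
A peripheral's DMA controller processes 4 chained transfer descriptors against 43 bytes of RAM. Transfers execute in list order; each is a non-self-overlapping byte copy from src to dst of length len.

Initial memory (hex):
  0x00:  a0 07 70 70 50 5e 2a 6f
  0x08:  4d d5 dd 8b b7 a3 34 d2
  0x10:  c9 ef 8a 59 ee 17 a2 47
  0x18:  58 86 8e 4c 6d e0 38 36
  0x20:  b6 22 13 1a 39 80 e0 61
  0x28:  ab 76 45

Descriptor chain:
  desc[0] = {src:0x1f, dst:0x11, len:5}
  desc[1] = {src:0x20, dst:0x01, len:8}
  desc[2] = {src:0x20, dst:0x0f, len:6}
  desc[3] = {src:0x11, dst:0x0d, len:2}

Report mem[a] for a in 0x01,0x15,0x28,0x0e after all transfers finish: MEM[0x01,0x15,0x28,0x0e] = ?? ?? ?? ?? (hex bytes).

#0 dst[0x11+5] := {0x36,0xb6,0x22,0x13,0x1a}
#1 dst[0x01+8] := {0xb6,0x22,0x13,0x1a,0x39,0x80,0xe0,0x61}
#2 dst[0x0f+6] := {0xb6,0x22,0x13,0x1a,0x39,0x80}
#3 dst[0x0d+2] := {0x13,0x1a}
query mem[0x01]=0xb6, mem[0x15]=0x1a, mem[0x28]=0xab, mem[0x0e]=0x1a

MEM[0x01,0x15,0x28,0x0e] = b6 1a ab 1a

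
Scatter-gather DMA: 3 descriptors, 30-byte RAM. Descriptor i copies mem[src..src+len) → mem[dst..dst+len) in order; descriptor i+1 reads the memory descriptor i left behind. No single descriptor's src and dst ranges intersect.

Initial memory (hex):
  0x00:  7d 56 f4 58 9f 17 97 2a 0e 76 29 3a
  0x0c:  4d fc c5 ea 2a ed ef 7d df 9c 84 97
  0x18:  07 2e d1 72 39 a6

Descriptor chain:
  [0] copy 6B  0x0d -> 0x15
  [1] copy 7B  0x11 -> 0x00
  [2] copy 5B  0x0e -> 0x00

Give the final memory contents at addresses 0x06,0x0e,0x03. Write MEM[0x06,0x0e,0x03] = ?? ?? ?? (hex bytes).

  after D0: wrote 6B at 0x15 = fcc5ea2aedef
  after D1: wrote 7B at 0x00 = edef7ddffcc5ea
  after D2: wrote 5B at 0x00 = c5ea2aedef
query mem[0x06]=0xea, mem[0x0e]=0xc5, mem[0x03]=0xed

MEM[0x06,0x0e,0x03] = ea c5 ed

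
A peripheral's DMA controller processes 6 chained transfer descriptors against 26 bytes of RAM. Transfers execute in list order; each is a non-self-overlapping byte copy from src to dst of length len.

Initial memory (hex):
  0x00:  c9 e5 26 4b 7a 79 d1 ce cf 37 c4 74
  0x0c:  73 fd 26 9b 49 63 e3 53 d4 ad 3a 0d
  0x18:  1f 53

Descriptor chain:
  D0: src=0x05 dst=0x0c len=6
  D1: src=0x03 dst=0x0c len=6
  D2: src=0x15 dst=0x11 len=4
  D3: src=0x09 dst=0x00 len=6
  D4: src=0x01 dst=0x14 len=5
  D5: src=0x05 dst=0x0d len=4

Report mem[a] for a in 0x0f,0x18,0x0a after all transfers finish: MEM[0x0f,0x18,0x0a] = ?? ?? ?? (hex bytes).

MEM[0x0f,0x18,0x0a] = ce 79 c4

#0 dst[0x0c+6] := {0x79,0xd1,0xce,0xcf,0x37,0xc4}
#1 dst[0x0c+6] := {0x4b,0x7a,0x79,0xd1,0xce,0xcf}
#2 dst[0x11+4] := {0xad,0x3a,0x0d,0x1f}
#3 dst[0x00+6] := {0x37,0xc4,0x74,0x4b,0x7a,0x79}
#4 dst[0x14+5] := {0xc4,0x74,0x4b,0x7a,0x79}
#5 dst[0x0d+4] := {0x79,0xd1,0xce,0xcf}
query mem[0x0f]=0xce, mem[0x18]=0x79, mem[0x0a]=0xc4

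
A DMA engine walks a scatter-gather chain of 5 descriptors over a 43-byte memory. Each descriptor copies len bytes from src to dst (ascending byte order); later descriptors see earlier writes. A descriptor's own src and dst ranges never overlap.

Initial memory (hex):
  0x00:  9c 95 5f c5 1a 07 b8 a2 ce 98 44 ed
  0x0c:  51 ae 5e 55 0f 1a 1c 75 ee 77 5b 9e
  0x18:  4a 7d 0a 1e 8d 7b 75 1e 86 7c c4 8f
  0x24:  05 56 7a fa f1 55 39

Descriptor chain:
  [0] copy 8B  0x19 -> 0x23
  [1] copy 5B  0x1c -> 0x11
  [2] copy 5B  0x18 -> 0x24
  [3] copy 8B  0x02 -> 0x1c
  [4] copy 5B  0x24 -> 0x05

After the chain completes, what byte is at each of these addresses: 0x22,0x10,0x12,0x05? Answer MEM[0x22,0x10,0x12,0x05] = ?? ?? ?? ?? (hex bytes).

#0 dst[0x23+8] := {0x7d,0x0a,0x1e,0x8d,0x7b,0x75,0x1e,0x86}
#1 dst[0x11+5] := {0x8d,0x7b,0x75,0x1e,0x86}
#2 dst[0x24+5] := {0x4a,0x7d,0x0a,0x1e,0x8d}
#3 dst[0x1c+8] := {0x5f,0xc5,0x1a,0x07,0xb8,0xa2,0xce,0x98}
#4 dst[0x05+5] := {0x4a,0x7d,0x0a,0x1e,0x8d}
query mem[0x22]=0xce, mem[0x10]=0x0f, mem[0x12]=0x7b, mem[0x05]=0x4a

MEM[0x22,0x10,0x12,0x05] = ce 0f 7b 4a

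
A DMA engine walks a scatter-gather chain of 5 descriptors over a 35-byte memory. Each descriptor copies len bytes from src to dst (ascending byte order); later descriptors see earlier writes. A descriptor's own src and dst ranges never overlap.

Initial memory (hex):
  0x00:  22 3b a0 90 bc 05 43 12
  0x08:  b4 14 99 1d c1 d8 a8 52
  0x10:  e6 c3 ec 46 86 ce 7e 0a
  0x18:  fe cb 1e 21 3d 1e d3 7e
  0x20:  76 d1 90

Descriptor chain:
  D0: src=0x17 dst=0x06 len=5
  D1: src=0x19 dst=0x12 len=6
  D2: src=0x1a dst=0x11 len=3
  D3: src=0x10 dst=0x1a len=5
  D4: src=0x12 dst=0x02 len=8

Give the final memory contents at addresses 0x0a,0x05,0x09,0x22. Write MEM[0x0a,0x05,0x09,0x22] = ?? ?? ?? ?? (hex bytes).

#0 dst[0x06+5] := {0x0a,0xfe,0xcb,0x1e,0x21}
#1 dst[0x12+6] := {0xcb,0x1e,0x21,0x3d,0x1e,0xd3}
#2 dst[0x11+3] := {0x1e,0x21,0x3d}
#3 dst[0x1a+5] := {0xe6,0x1e,0x21,0x3d,0x21}
#4 dst[0x02+8] := {0x21,0x3d,0x21,0x3d,0x1e,0xd3,0xfe,0xcb}
query mem[0x0a]=0x21, mem[0x05]=0x3d, mem[0x09]=0xcb, mem[0x22]=0x90

MEM[0x0a,0x05,0x09,0x22] = 21 3d cb 90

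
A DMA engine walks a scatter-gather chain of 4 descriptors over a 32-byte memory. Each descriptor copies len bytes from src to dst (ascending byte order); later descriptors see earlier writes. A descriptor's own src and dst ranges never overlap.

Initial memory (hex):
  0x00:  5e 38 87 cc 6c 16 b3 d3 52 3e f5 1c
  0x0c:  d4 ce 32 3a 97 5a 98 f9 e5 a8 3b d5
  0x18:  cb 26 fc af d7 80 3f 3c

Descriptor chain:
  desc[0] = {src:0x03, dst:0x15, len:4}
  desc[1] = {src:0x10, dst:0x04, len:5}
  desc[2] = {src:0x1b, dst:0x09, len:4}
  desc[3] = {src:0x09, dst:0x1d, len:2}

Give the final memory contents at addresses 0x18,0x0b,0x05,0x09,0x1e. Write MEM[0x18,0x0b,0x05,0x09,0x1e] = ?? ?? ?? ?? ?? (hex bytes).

[0] 0x03->0x15 len=4 : cc 6c 16 b3
[1] 0x10->0x04 len=5 : 97 5a 98 f9 e5
[2] 0x1b->0x09 len=4 : af d7 80 3f
[3] 0x09->0x1d len=2 : af d7
query mem[0x18]=0xb3, mem[0x0b]=0x80, mem[0x05]=0x5a, mem[0x09]=0xaf, mem[0x1e]=0xd7

MEM[0x18,0x0b,0x05,0x09,0x1e] = b3 80 5a af d7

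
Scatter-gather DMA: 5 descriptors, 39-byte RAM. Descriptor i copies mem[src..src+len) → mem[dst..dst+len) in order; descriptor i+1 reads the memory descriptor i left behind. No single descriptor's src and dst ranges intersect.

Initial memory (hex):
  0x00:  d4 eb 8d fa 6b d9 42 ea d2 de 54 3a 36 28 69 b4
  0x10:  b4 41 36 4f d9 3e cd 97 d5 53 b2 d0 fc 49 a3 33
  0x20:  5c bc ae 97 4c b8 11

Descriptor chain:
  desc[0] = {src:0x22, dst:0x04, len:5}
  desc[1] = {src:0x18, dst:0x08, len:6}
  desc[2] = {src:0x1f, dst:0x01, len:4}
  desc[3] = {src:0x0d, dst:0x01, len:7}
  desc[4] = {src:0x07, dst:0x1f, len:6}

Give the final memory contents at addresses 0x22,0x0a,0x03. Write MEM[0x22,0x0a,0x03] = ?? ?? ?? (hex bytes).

MEM[0x22,0x0a,0x03] = b2 b2 b4

[0] 0x22->0x04 len=5 : ae 97 4c b8 11
[1] 0x18->0x08 len=6 : d5 53 b2 d0 fc 49
[2] 0x1f->0x01 len=4 : 33 5c bc ae
[3] 0x0d->0x01 len=7 : 49 69 b4 b4 41 36 4f
[4] 0x07->0x1f len=6 : 4f d5 53 b2 d0 fc
query mem[0x22]=0xb2, mem[0x0a]=0xb2, mem[0x03]=0xb4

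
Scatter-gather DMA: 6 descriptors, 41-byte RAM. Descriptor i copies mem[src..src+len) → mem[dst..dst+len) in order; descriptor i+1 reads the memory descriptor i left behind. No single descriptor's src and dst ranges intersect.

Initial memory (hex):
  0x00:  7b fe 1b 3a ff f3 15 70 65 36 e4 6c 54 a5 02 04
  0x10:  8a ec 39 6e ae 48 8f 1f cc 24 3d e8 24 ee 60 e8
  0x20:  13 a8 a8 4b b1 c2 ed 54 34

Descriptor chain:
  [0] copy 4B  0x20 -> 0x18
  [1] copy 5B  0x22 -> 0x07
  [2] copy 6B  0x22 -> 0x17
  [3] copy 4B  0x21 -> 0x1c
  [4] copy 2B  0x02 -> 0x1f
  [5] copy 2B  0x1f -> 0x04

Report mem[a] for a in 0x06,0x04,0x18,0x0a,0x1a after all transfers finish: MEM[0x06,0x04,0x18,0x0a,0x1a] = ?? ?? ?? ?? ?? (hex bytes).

MEM[0x06,0x04,0x18,0x0a,0x1a] = 15 1b 4b c2 c2

  after D0: wrote 4B at 0x18 = 13a8a84b
  after D1: wrote 5B at 0x07 = a84bb1c2ed
  after D2: wrote 6B at 0x17 = a84bb1c2ed54
  after D3: wrote 4B at 0x1c = a8a84bb1
  after D4: wrote 2B at 0x1f = 1b3a
  after D5: wrote 2B at 0x04 = 1b3a
query mem[0x06]=0x15, mem[0x04]=0x1b, mem[0x18]=0x4b, mem[0x0a]=0xc2, mem[0x1a]=0xc2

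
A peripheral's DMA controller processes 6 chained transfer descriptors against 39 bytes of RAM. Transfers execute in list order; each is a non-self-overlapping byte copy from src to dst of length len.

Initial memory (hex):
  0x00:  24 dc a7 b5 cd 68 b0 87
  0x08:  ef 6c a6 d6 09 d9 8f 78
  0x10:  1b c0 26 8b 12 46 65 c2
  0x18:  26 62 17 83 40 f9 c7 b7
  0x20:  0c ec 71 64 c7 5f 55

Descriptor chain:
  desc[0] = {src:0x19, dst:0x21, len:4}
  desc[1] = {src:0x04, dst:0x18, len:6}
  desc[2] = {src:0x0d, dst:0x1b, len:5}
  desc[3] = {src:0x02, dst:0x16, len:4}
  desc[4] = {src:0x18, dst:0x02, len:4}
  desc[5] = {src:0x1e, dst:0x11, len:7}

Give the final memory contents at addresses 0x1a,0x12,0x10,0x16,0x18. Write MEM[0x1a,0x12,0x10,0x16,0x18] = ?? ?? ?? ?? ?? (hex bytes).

  after D0: wrote 4B at 0x21 = 62178340
  after D1: wrote 6B at 0x18 = cd68b087ef6c
  after D2: wrote 5B at 0x1b = d98f781bc0
  after D3: wrote 4B at 0x16 = a7b5cd68
  after D4: wrote 4B at 0x02 = cd68b0d9
  after D5: wrote 7B at 0x11 = 1bc00c62178340
query mem[0x1a]=0xb0, mem[0x12]=0xc0, mem[0x10]=0x1b, mem[0x16]=0x83, mem[0x18]=0xcd

MEM[0x1a,0x12,0x10,0x16,0x18] = b0 c0 1b 83 cd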